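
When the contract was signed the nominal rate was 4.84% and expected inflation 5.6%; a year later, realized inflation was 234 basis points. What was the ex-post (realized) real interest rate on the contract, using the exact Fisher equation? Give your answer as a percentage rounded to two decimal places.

Ex-post: (1 + 0.0484)/(1 + 0.0234) − 1 = 2.4428%
So the realized real rate is 2.44%.

2.44%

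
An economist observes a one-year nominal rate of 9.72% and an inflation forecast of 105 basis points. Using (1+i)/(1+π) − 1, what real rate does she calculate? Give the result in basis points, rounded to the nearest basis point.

858 basis points

1 + r = 1.09720 / 1.01050 = 1.085799
r = 1.085799 − 1 = 8.5799%, i.e. 858 basis points.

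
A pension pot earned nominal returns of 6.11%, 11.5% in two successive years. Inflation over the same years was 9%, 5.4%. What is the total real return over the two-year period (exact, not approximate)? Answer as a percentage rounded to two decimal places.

Compound the nominal returns: 1.0611 × 1.1150 = 1.183127.
Compound inflation: 1.0900 × 1.0540 = 1.148860.
Deflate: 1.183127 / 1.148860 = 1.029827.
Total real return = 1.029827 − 1 → 2.98%.

2.98%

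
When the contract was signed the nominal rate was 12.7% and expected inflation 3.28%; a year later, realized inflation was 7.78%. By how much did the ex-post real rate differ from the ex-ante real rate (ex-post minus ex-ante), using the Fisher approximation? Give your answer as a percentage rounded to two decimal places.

-4.50%

Ex-ante: 12.7% − 3.28% = 9.420%
Ex-post: 12.7% − 7.78% = 4.920%
Difference (ex-post − ex-ante) = -4.5000% → -4.50%.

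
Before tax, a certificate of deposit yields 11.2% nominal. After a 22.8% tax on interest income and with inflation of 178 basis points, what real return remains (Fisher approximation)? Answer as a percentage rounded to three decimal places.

After-tax nominal return = 11.2% × (1 − 0.228) = 8.6464%.
r ≈ 8.6464% − 1.78% → 6.866%.

6.866%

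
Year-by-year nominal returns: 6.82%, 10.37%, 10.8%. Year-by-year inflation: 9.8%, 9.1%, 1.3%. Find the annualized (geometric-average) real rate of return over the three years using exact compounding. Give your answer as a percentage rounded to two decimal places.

Compound the nominal returns: 1.0682 × 1.1037 × 1.1080 = 1.30630135.
Compound inflation: 1.0980 × 1.0910 × 1.0130 = 1.21349093.
Deflate: 1.30630135 / 1.21349093 = 1.07648217.
Annualized real rate = 1.07648217^(1/3) − 1 = 2.4870% → 2.49%.

2.49%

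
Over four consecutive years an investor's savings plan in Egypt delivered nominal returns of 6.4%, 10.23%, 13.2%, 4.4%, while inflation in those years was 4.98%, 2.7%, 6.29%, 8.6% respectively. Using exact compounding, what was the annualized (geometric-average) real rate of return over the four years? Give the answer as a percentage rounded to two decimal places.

Nominal growth factor = 1.0640 × 1.1023 × 1.1320 × 1.0440 = 1.38608020
Price-level growth factor = 1.0498 × 1.0270 × 1.0629 × 1.0860 = 1.24451245
Real growth factor = 1.38608020 / 1.24451245 = 1.11375359
Annualized real rate = 1.11375359^(1/4) − 1 = 2.7300% → 2.73%.

2.73%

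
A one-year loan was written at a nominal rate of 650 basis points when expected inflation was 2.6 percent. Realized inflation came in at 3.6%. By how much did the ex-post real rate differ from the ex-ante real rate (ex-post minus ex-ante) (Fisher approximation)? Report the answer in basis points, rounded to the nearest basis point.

-100 basis points

Ex-ante: 6.5% − 2.6% = 3.900%
Ex-post: 6.5% − 3.6% = 2.900%
Difference (ex-post − ex-ante) = -1.0000% → -100 basis points.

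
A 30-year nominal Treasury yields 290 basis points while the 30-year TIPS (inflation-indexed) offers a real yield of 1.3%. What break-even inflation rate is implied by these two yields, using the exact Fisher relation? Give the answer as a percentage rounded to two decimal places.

(1 + π) = (1 + i)/(1 + r) = 1.02900 / 1.01300 = 1.015795
Break-even inflation = 1.015795 − 1 → 1.58%.

1.58%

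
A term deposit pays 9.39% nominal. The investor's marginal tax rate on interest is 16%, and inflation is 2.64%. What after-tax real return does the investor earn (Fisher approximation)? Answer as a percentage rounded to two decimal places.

After-tax nominal return = 9.39% × (1 − 0.16) = 7.8876%.
r ≈ 7.8876% − 2.64% → 5.25%.

5.25%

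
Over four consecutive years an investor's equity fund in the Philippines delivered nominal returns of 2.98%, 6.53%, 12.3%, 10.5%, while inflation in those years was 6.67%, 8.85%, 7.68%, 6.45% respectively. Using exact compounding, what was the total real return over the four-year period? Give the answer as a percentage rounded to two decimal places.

Compound the nominal returns: 1.0298 × 1.0653 × 1.1230 × 1.1050 = 1.361341.
Compound inflation: 1.0667 × 1.0885 × 1.0768 × 1.0645 = 1.330918.
Deflate: 1.361341 / 1.330918 = 1.022858.
Total real return = 1.022858 − 1 → 2.29%.

2.29%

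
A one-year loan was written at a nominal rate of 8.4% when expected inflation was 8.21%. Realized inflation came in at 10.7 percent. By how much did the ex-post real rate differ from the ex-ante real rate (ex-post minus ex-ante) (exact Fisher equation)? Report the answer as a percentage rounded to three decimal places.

-2.253%

Ex-ante: (1 + 0.0840)/(1 + 0.0821) − 1 = 0.1756%
Ex-post: (1 + 0.0840)/(1 + 0.1070) − 1 = -2.0777%
Difference (ex-post − ex-ante) = -2.2533% → -2.253%.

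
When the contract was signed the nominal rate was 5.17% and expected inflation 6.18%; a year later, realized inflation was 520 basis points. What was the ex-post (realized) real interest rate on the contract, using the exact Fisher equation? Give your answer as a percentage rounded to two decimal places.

-0.03%

Ex-post: (1 + 0.0517)/(1 + 0.0520) − 1 = -0.0285%
So the realized real rate is -0.03%.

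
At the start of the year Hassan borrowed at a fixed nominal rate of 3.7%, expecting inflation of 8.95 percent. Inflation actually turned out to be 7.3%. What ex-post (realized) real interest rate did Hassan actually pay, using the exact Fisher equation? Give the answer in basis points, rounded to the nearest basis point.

Ex-post: (1 + 0.0370)/(1 + 0.0730) − 1 = -3.3551%
So the realized real rate is -336 basis points.

-336 basis points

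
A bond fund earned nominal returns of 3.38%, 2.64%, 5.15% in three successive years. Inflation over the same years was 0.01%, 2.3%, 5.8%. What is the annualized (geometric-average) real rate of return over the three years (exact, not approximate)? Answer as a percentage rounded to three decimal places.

1.015%

Compound the nominal returns: 1.0338 × 1.0264 × 1.0515 = 1.11573857.
Compound inflation: 1.0001 × 1.0230 × 1.0580 = 1.08244223.
Deflate: 1.11573857 / 1.08244223 = 1.03076039.
Annualized real rate = 1.03076039^(1/3) − 1 = 1.0150% → 1.015%.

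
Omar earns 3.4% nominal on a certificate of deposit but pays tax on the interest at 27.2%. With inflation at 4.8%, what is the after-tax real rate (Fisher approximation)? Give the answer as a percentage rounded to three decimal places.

-2.325%

After-tax nominal return = 3.4% × (1 − 0.272) = 2.4752%.
r ≈ 2.4752% − 4.8% → -2.325%.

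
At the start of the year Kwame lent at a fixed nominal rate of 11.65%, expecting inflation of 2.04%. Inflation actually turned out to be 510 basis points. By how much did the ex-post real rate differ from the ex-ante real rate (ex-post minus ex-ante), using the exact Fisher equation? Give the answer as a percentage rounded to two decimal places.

Ex-ante: (1 + 0.1165)/(1 + 0.0204) − 1 = 9.4179%
Ex-post: (1 + 0.1165)/(1 + 0.0510) − 1 = 6.2322%
Difference (ex-post − ex-ante) = -3.1857% → -3.19%.

-3.19%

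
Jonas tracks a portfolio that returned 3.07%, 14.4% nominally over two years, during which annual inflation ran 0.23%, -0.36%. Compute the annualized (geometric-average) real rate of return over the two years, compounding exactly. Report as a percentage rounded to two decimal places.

8.66%

Compound the nominal returns: 1.0307 × 1.1440 = 1.17912080.
Compound inflation: 1.0023 × 0.9964 = 0.99869172.
Deflate: 1.17912080 / 0.99869172 = 1.18066544.
Annualized real rate = 1.18066544^(1/2) − 1 = 8.6584% → 8.66%.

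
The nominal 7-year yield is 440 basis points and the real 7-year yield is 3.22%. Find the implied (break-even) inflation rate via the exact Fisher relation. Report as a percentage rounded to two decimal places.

1.14%

(1 + π) = (1 + i)/(1 + r) = 1.04400 / 1.03220 = 1.011432
Break-even inflation = 1.011432 − 1 → 1.14%.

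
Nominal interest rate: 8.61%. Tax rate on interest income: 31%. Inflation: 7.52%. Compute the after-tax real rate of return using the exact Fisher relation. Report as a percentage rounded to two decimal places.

-1.47%

After-tax nominal return = 8.61% × (1 − 0.31) = 5.9409%.
1 + r = 1.059409 / 1.07520 = 0.985313
After-tax real rate = 0.985313 − 1 → -1.47%.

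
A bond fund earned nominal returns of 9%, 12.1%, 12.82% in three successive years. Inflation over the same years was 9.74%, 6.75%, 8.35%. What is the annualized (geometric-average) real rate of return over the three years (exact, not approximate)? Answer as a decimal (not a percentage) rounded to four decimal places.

Compound the nominal returns: 1.0900 × 1.1210 × 1.1282 = 1.37853630.
Compound inflation: 1.0974 × 1.0675 × 1.0835 = 1.26929262.
Deflate: 1.37853630 / 1.26929262 = 1.08606658.
Annualized real rate = 1.08606658^(1/3) − 1 = 2.7903% → 0.0279.

0.0279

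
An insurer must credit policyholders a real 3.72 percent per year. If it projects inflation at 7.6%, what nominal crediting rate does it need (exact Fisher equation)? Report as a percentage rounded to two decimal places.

11.60%

(1 + i) = (1 + r)(1 + π) = 1.03720 × 1.07600 = 1.1160272
i = 1.1160272 − 1, so the required nominal rate is 11.60%.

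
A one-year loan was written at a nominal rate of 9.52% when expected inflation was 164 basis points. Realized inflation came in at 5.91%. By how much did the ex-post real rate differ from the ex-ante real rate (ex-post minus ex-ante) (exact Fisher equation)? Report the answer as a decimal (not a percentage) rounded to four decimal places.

Ex-ante: (1 + 0.0952)/(1 + 0.0164) − 1 = 7.7529%
Ex-post: (1 + 0.0952)/(1 + 0.0591) − 1 = 3.4086%
Difference (ex-post − ex-ante) = -4.3443% → -0.0434.

-0.0434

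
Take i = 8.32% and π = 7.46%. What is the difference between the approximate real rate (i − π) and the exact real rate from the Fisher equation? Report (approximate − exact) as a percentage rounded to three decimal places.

0.060%

Approximate: r ≈ 8.320% − 7.460% = 0.8600%
Exact: (1 + 0.0832)/(1 + 0.0746) − 1 = 0.8003%
Error = 0.8600% − 0.8003% = 0.0597% → 0.060%.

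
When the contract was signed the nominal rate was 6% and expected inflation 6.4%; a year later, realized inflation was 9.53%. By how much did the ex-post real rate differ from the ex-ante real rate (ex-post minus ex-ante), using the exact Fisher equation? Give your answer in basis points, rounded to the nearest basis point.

-285 basis points

Ex-ante: (1 + 0.0600)/(1 + 0.0640) − 1 = -0.3759%
Ex-post: (1 + 0.0600)/(1 + 0.0953) − 1 = -3.2229%
Difference (ex-post − ex-ante) = -2.8469% → -285 basis points.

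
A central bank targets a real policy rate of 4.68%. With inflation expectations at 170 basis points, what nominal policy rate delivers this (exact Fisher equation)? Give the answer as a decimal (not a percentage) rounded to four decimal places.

(1 + i) = (1 + r)(1 + π) = 1.04680 × 1.01700 = 1.0645956
i = 1.0645956 − 1, so the required nominal rate is 0.0646.

0.0646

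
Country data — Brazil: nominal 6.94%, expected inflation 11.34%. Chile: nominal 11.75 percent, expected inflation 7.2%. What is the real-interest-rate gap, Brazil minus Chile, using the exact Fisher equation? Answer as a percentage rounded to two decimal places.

Brazil: (1 + 0.0694)/(1 + 0.1134) − 1 = -3.9519%
Chile: (1 + 0.1175)/(1 + 0.0720) − 1 = 4.2444%
Differential = -3.9519% − 4.2444% = -8.1963% → -8.20%.

-8.20%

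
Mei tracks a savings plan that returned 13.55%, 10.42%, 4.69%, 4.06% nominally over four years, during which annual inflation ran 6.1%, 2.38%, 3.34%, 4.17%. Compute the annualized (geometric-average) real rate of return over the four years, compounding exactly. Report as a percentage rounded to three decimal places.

Nominal growth factor = 1.1355 × 1.1042 × 1.0469 × 1.0406 = 1.36591572
Price-level growth factor = 1.0610 × 1.0238 × 1.0334 × 1.0417 = 1.16934222
Real growth factor = 1.36591572 / 1.16934222 = 1.16810605
Annualized real rate = 1.16810605^(1/4) − 1 = 3.9610% → 3.961%.

3.961%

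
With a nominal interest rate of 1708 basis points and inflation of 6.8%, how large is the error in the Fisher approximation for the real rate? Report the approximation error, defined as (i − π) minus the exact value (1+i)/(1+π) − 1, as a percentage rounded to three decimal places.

0.655%

Approximate: r ≈ 17.080% − 6.800% = 10.2800%
Exact: (1 + 0.1708)/(1 + 0.0680) − 1 = 9.62547%
Error = 10.2800% − 9.62547% = 0.65453% → 0.655%.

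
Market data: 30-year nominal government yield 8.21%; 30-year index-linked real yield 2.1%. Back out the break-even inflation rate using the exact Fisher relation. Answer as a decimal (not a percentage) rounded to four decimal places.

(1 + π) = (1 + i)/(1 + r) = 1.08210 / 1.02100 = 1.059843
Break-even inflation = 1.059843 − 1 → 0.0598.

0.0598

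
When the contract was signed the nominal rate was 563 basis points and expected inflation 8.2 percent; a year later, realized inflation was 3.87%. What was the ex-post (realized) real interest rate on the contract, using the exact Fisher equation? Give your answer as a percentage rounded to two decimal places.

Ex-post: (1 + 0.0563)/(1 + 0.0387) − 1 = 1.6944%
So the realized real rate is 1.69%.

1.69%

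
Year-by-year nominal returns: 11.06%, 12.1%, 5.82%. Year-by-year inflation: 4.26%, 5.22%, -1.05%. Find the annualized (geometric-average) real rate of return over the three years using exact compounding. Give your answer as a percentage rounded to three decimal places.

6.668%

Compound the nominal returns: 1.1106 × 1.1210 × 1.0582 = 1.31744059.
Compound inflation: 1.0426 × 1.0522 × 0.9895 = 1.08550497.
Deflate: 1.31744059 / 1.08550497 = 1.21366610.
Annualized real rate = 1.21366610^(1/3) − 1 = 6.6677% → 6.668%.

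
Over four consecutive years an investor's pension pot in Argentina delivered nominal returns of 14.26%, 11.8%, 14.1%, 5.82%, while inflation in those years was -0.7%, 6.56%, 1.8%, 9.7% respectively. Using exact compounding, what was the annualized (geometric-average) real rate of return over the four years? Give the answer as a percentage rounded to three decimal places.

Nominal growth factor = 1.1426 × 1.1180 × 1.1410 × 1.0582 = 1.542373038
Price-level growth factor = 0.9930 × 1.0656 × 1.0180 × 1.0970 = 1.181674506
Real growth factor = 1.542373038 / 1.181674506 = 1.305243560
Annualized real rate = 1.305243560^(1/4) − 1 = 6.88651% → 6.887%.

6.887%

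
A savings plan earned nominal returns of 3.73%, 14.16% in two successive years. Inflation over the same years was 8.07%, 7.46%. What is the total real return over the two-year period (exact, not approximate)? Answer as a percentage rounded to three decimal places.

Compound the nominal returns: 1.0373 × 1.1416 = 1.184182.
Compound inflation: 1.0807 × 1.0746 = 1.161320.
Deflate: 1.184182 / 1.161320 = 1.019686.
Total real return = 1.019686 − 1 → 1.969%.

1.969%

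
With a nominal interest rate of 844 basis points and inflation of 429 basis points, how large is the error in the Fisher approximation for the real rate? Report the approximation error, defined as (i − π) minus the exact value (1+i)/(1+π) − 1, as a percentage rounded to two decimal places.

0.17%

Approximate: r ≈ 8.440% − 4.290% = 4.1500%
Exact: (1 + 0.0844)/(1 + 0.0429) − 1 = 3.9793%
Error = 4.1500% − 3.9793% = 0.1707% → 0.17%.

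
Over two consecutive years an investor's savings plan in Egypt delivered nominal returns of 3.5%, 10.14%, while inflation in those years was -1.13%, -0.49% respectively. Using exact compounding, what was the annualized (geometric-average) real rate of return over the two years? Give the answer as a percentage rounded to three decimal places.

7.641%

Compound the nominal returns: 1.0350 × 1.1014 = 1.13994900.
Compound inflation: 0.9887 × 0.9951 = 0.98385537.
Deflate: 1.13994900 / 0.98385537 = 1.15865506.
Annualized real rate = 1.15865506^(1/2) − 1 = 7.6408% → 7.641%.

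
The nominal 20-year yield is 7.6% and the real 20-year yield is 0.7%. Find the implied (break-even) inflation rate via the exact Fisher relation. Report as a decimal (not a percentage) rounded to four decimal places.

0.0685

(1 + π) = (1 + i)/(1 + r) = 1.07600 / 1.00700 = 1.068520
Break-even inflation = 1.068520 − 1 → 0.0685.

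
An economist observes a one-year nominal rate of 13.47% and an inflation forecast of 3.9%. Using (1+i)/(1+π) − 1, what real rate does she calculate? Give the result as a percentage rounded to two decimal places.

1 + r = 1.13470 / 1.03900 = 1.092108
r = 1.092108 − 1 = 9.2108%, i.e. 9.21%.

9.21%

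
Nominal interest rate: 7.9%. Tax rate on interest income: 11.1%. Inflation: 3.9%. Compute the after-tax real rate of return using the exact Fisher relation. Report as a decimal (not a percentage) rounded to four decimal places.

0.0301

After-tax nominal return = 7.9% × (1 − 0.111) = 7.0231%.
1 + r = 1.070231 / 1.03900 = 1.030059
After-tax real rate = 1.030059 − 1 → 0.0301.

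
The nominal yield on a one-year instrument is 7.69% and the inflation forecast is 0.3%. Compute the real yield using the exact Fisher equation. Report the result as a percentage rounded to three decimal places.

By the Fisher relation, 1 + r = (1 + i)/(1 + π).
1 + r = 1.07690 / 1.00300 = 1.073679
r = 1.073679 − 1 = 7.3679%, i.e. 7.368%.

7.368%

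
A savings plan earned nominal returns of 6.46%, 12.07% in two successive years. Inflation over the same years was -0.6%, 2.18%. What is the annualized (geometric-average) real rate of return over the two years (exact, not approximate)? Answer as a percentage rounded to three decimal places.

8.383%

Nominal growth factor = 1.0646 × 1.1207 = 1.19309722
Price-level growth factor = 0.9940 × 1.0218 = 1.01566920
Real growth factor = 1.19309722 / 1.01566920 = 1.17469076
Annualized real rate = 1.17469076^(1/2) − 1 = 8.3832% → 8.383%.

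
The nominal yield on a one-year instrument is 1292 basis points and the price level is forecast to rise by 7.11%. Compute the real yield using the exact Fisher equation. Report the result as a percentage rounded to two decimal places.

5.42%

1 + r = 1.12920 / 1.07110 = 1.054243
r = 1.054243 − 1 = 5.4243%, i.e. 5.42%.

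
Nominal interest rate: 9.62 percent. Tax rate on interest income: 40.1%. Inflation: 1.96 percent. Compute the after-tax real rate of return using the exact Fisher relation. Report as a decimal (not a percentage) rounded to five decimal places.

0.03729

After-tax nominal return = 9.62% × (1 − 0.401) = 5.76238%.
1 + r = 1.0576238 / 1.01960 = 1.037293
After-tax real rate = 1.037293 − 1 → 0.03729.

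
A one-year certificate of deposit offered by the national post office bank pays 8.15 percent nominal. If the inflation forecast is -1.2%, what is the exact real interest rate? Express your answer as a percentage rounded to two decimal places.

9.46%

1 + r = 1.08150 / 0.98800 = 1.094636
r = 1.094636 − 1 = 9.4636%, i.e. 9.46%.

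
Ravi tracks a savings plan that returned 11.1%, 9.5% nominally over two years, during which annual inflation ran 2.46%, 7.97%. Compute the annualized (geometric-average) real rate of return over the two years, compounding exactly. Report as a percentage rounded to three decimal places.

4.866%

Compound the nominal returns: 1.1110 × 1.0950 = 1.21654500.
Compound inflation: 1.0246 × 1.0797 = 1.10626062.
Deflate: 1.21654500 / 1.10626062 = 1.09969114.
Annualized real rate = 1.09969114^(1/2) − 1 = 4.8662% → 4.866%.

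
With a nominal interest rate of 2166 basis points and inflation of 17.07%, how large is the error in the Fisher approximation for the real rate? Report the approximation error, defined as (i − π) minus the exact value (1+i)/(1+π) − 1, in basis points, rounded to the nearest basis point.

Approximate: r ≈ 21.660% − 17.070% = 4.5900%
Exact: (1 + 0.2166)/(1 + 0.1707) − 1 = 3.9207%
Error = 4.5900% − 3.9207% = 0.6693% → 67 basis points.

67 basis points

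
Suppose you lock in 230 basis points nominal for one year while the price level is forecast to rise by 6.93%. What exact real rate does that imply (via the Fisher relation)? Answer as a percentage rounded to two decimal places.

By the Fisher relation, 1 + r = (1 + i)/(1 + π).
1 + r = 1.02300 / 1.06930 = 0.956701
r = 0.956701 − 1 = -4.3299%, i.e. -4.33%.

-4.33%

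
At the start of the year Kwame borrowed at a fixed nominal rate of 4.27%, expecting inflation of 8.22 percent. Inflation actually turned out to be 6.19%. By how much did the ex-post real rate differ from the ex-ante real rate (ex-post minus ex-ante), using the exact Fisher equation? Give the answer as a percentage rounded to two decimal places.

Ex-ante: (1 + 0.0427)/(1 + 0.0822) − 1 = -3.6500%
Ex-post: (1 + 0.0427)/(1 + 0.0619) − 1 = -1.8081%
Difference (ex-post − ex-ante) = 1.8419% → 1.84%.

1.84%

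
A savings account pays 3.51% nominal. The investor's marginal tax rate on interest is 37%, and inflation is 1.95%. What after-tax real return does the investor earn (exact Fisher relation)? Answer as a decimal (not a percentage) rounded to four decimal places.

0.0026

After-tax nominal return = 3.51% × (1 − 0.37) = 2.2113%.
1 + r = 1.022113 / 1.01950 = 1.002563
After-tax real rate = 1.002563 − 1 → 0.0026.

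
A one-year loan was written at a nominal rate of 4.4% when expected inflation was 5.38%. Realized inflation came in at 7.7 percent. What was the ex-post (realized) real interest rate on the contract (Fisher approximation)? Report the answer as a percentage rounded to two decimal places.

-3.30%

Ex-post: 4.4% − 7.7% = -3.300%
So the realized real rate is -3.30%.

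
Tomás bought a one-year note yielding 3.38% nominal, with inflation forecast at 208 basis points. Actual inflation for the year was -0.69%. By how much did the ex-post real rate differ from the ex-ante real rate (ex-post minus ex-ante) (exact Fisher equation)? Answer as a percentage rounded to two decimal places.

Ex-ante: (1 + 0.0338)/(1 + 0.0208) − 1 = 1.2735%
Ex-post: (1 + 0.0338)/(1 − 0.0069) − 1 = 4.0983%
Difference (ex-post − ex-ante) = 2.8248% → 2.82%.

2.82%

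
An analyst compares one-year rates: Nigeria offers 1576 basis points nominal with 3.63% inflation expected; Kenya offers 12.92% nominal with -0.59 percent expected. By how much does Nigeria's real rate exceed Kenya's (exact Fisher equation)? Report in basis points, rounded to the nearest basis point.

Nigeria: (1 + 0.1576)/(1 + 0.0363) − 1 = 11.7051%
Kenya: (1 + 0.1292)/(1 − 0.0059) − 1 = 13.5902%
Differential = 11.7051% − 13.5902% = -1.8851% → -189 basis points.

-189 basis points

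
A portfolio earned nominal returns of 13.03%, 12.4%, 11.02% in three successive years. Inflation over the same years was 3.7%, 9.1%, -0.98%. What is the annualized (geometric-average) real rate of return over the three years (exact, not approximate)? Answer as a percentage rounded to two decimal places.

7.98%

Compound the nominal returns: 1.1303 × 1.1240 × 1.1102 = 1.41046158.
Compound inflation: 1.0370 × 1.0910 × 0.9902 = 1.12027960.
Deflate: 1.41046158 / 1.12027960 = 1.25902639.
Annualized real rate = 1.25902639^(1/3) − 1 = 7.9804% → 7.98%.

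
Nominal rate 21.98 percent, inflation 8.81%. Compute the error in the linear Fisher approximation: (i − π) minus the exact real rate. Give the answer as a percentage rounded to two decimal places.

1.07%

Approximate: r ≈ 21.980% − 8.810% = 13.1700%
Exact: (1 + 0.2198)/(1 + 0.0881) − 1 = 12.1037%
Error = 13.1700% − 12.1037% = 1.0663% → 1.07%.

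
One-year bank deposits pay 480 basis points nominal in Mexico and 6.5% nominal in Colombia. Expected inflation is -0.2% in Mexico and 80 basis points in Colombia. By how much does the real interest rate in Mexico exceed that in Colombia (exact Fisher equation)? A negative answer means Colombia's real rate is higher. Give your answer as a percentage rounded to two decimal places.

-0.64%

Mexico: (1 + 0.0480)/(1 − 0.0020) − 1 = 5.0100%
Colombia: (1 + 0.0650)/(1 + 0.0080) − 1 = 5.6548%
Differential = 5.0100% − 5.6548% = -0.6447% → -0.64%.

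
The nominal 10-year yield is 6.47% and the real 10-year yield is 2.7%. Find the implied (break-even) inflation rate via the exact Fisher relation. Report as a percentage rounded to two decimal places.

(1 + π) = (1 + i)/(1 + r) = 1.06470 / 1.02700 = 1.036709
Break-even inflation = 1.036709 − 1 → 3.67%.

3.67%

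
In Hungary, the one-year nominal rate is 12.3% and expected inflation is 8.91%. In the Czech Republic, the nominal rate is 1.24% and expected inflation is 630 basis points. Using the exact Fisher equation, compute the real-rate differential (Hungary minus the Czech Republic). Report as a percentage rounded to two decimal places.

7.87%

Hungary: (1 + 0.1230)/(1 + 0.0891) − 1 = 3.1127%
The Czech Republic: (1 + 0.0124)/(1 + 0.0630) − 1 = -4.7601%
Differential = 3.1127% − (-4.7601%) = 7.8728% → 7.87%.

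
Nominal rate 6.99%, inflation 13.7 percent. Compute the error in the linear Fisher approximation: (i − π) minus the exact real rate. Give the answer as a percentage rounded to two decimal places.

Approximate: r ≈ 6.990% − 13.700% = -6.7100%
Exact: (1 + 0.0699)/(1 + 0.1370) − 1 = -5.9015%
Error = -6.7100% − (-5.9015%) = -0.8085% → -0.81%.

-0.81%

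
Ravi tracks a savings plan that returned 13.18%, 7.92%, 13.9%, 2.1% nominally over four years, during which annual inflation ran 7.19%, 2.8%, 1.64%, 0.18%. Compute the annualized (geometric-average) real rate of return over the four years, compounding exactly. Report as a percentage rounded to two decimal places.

Compound the nominal returns: 1.1318 × 1.0792 × 1.1390 × 1.0210 = 1.42043411.
Compound inflation: 1.0719 × 1.0280 × 1.0164 × 1.0018 = 1.12200055.
Deflate: 1.42043411 / 1.12200055 = 1.26598344.
Annualized real rate = 1.26598344^(1/4) − 1 = 6.0735% → 6.07%.

6.07%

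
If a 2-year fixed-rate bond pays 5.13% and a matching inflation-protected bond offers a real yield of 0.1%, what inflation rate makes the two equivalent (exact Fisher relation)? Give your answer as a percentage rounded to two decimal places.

5.02%

(1 + π) = (1 + i)/(1 + r) = 1.05130 / 1.00100 = 1.0502498
Break-even inflation = 1.0502498 − 1 → 5.02%.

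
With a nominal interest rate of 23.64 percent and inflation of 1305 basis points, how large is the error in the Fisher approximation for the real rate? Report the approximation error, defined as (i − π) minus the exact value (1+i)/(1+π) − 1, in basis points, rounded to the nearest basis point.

122 basis points

Approximate: r ≈ 23.640% − 13.050% = 10.5900%
Exact: (1 + 0.2364)/(1 + 0.1305) − 1 = 9.3675%
Error = 10.5900% − 9.3675% = 1.2225% → 122 basis points.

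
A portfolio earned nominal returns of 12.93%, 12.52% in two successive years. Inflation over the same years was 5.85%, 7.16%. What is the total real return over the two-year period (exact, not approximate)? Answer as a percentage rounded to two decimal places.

Compound the nominal returns: 1.1293 × 1.1252 = 1.270688.
Compound inflation: 1.0585 × 1.0716 = 1.134289.
Deflate: 1.270688 / 1.134289 = 1.120251.
Total real return = 1.120251 − 1 → 12.03%.

12.03%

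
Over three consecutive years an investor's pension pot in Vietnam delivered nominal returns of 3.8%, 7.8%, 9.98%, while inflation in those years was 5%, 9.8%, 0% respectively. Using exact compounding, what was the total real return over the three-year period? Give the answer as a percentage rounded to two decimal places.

Compound the nominal returns: 1.0380 × 1.0780 × 1.0998 = 1.230637.
Compound inflation: 1.0500 × 1.0980 × 1.0000 = 1.152900.
Deflate: 1.230637 / 1.152900 = 1.067427.
Total real return = 1.067427 − 1 → 6.74%.

6.74%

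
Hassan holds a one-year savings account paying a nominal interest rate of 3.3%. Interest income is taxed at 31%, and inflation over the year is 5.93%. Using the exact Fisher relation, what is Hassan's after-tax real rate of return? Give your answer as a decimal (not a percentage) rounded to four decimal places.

After-tax nominal return = 3.3% × (1 − 0.31) = 2.2770%.
1 + r = 1.02277 / 1.05930 = 0.965515
After-tax real rate = 0.965515 − 1 → -0.0345.

-0.0345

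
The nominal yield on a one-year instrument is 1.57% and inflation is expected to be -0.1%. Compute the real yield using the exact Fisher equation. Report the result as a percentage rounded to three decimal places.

By the Fisher identity, 1 + r = (1 + i)/(1 + π).
1 + r = 1.01570 / 0.99900 = 1.016717
r = 1.016717 − 1 = 1.6717%, i.e. 1.672%.

1.672%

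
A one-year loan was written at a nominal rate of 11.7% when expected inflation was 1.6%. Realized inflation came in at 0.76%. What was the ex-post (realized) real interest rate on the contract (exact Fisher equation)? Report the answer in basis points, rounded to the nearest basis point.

Ex-post: (1 + 0.1170)/(1 + 0.0076) − 1 = 10.8575%
So the realized real rate is 1086 basis points.

1086 basis points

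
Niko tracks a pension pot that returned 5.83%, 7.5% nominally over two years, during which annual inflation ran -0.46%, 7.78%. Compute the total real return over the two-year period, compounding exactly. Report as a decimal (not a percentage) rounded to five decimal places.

Compound the nominal returns: 1.0583 × 1.0750 = 1.137673.
Compound inflation: 0.9954 × 1.0778 = 1.072842.
Deflate: 1.137673 / 1.072842 = 1.060429.
Total real return = 1.060429 − 1 → 0.06043.

0.06043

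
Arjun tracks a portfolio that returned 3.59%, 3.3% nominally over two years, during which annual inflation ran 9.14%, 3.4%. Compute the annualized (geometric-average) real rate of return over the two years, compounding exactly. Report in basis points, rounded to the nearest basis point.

-262 basis points

Compound the nominal returns: 1.0359 × 1.0330 = 1.07008470.
Compound inflation: 1.0914 × 1.0340 = 1.12850760.
Deflate: 1.07008470 / 1.12850760 = 0.94822995.
Annualized real rate = 0.94822995^(1/2) − 1 = -2.6229% → -262 basis points.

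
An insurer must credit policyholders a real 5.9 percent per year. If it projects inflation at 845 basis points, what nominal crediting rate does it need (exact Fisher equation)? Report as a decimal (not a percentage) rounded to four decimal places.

(1 + i) = (1 + r)(1 + π) = 1.05900 × 1.08450 = 1.1484855
i = 1.1484855 − 1, so the required nominal rate is 0.1485.

0.1485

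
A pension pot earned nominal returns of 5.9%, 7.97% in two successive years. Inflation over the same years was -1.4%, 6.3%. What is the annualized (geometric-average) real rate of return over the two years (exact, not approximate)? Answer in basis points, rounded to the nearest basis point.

Nominal growth factor = 1.0590 × 1.0797 = 1.14340230
Price-level growth factor = 0.9860 × 1.0630 = 1.04811800
Real growth factor = 1.14340230 / 1.04811800 = 1.09090990
Annualized real rate = 1.09090990^(1/2) − 1 = 4.4466% → 445 basis points.

445 basis points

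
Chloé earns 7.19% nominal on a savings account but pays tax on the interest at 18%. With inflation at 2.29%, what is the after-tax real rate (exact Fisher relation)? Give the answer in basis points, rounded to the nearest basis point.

353 basis points

After-tax nominal return = 7.19% × (1 − 0.18) = 5.8958%.
1 + r = 1.058958 / 1.02290 = 1.035251
After-tax real rate = 1.035251 − 1 → 353 basis points.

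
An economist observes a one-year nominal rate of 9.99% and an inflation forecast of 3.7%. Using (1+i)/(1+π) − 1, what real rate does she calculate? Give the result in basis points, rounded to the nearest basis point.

607 basis points

By the Fisher identity, 1 + r = (1 + i)/(1 + π).
1 + r = 1.09990 / 1.03700 = 1.060656
r = 1.060656 − 1 = 6.0656%, i.e. 607 basis points.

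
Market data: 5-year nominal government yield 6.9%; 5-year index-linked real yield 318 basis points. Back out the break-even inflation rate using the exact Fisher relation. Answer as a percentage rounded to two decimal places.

3.61%

(1 + π) = (1 + i)/(1 + r) = 1.06900 / 1.03180 = 1.036053
Break-even inflation = 1.036053 − 1 → 3.61%.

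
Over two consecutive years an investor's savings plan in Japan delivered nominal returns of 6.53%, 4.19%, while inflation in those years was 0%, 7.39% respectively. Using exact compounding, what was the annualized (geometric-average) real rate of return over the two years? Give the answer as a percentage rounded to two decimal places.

Nominal growth factor = 1.0653 × 1.0419 = 1.10993607
Price-level growth factor = 1.0000 × 1.0739 = 1.07390000
Real growth factor = 1.10993607 / 1.07390000 = 1.03355626
Annualized real rate = 1.03355626^(1/2) − 1 = 1.6640% → 1.66%.

1.66%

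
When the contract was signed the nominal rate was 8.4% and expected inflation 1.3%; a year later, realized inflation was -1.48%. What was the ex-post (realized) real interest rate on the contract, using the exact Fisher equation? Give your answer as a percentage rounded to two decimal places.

Ex-post: (1 + 0.0840)/(1 − 0.0148) − 1 = 10.0284%
So the realized real rate is 10.03%.

10.03%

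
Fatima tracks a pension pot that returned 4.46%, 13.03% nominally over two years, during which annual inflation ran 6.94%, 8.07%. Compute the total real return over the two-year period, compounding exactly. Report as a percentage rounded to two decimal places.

2.16%

Compound the nominal returns: 1.0446 × 1.1303 = 1.180711.
Compound inflation: 1.0694 × 1.0807 = 1.155701.
Deflate: 1.180711 / 1.155701 = 1.021641.
Total real return = 1.021641 − 1 → 2.16%.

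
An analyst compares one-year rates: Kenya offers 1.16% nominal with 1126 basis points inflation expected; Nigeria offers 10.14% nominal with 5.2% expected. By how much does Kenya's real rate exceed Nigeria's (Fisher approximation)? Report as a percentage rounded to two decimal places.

-15.04%

Kenya: 1.16% − 11.26% = -10.100%
Nigeria: 10.14% − 5.2% = 4.940%
Differential = -15.040% → -15.04%.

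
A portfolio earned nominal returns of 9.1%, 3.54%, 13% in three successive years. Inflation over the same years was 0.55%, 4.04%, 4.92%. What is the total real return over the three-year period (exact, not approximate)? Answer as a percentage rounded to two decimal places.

Nominal growth factor = 1.0910 × 1.0354 × 1.1300 = 1.276472
Price-level growth factor = 1.0055 × 1.0404 × 1.0492 = 1.097591
Real growth factor = 1.276472 / 1.097591 = 1.162976
Total real return = 1.162976 − 1 → 16.30%.

16.30%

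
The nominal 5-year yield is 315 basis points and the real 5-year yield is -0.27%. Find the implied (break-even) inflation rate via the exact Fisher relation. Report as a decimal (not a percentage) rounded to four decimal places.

0.0343

(1 + π) = (1 + i)/(1 + r) = 1.03150 / 0.99730 = 1.034293
Break-even inflation = 1.034293 − 1 → 0.0343.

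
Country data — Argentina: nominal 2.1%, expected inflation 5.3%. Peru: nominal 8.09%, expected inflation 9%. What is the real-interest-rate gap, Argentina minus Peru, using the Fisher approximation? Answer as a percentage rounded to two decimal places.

-2.29%

Argentina: 2.1% − 5.3% = -3.200%
Peru: 8.09% − 9% = -0.910%
Differential = -2.290% → -2.29%.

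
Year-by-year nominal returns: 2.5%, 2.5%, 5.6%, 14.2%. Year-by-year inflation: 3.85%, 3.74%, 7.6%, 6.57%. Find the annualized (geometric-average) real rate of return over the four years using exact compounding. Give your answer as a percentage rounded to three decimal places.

Compound the nominal returns: 1.0250 × 1.0250 × 1.0560 × 1.1420 = 1.26700332.
Compound inflation: 1.0385 × 1.0374 × 1.0760 × 1.0657 = 1.23537834.
Deflate: 1.26700332 / 1.23537834 = 1.02559943.
Annualized real rate = 1.02559943^(1/4) − 1 = 0.6339% → 0.634%.

0.634%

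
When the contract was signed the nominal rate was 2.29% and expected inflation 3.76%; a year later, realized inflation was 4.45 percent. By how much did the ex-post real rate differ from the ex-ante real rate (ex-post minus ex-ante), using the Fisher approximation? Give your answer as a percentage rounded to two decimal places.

Ex-ante: 2.29% − 3.76% = -1.470%
Ex-post: 2.29% − 4.45% = -2.160%
Difference (ex-post − ex-ante) = -0.6900% → -0.69%.

-0.69%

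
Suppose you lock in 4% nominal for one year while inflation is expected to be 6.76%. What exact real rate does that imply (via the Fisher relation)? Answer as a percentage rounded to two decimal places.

By the Fisher relation, 1 + r = (1 + i)/(1 + π).
1 + r = 1.04000 / 1.06760 = 0.974148
r = 0.974148 − 1 = -2.5852%, i.e. -2.59%.

-2.59%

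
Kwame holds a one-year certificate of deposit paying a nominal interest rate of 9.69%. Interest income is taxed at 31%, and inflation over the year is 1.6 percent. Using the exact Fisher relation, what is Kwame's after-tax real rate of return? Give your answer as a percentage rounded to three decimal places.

5.006%

After-tax nominal return = 9.69% × (1 − 0.31) = 6.6861%.
1 + r = 1.066861 / 1.01600 = 1.050060
After-tax real rate = 1.050060 − 1 → 5.006%.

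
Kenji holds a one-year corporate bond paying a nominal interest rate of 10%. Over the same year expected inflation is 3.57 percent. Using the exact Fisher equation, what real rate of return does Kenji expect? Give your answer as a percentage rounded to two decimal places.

6.21%

By the Fisher equation, 1 + r = (1 + i)/(1 + π).
1 + r = 1.10000 / 1.03570 = 1.062084
r = 1.062084 − 1 = 6.2084%, i.e. 6.21%.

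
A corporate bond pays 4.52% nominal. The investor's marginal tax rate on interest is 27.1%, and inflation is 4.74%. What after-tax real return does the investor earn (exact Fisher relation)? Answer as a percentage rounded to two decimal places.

After-tax nominal return = 4.52% × (1 − 0.271) = 3.29508%.
1 + r = 1.0329508 / 1.04740 = 0.986205
After-tax real rate = 0.986205 − 1 → -1.38%.

-1.38%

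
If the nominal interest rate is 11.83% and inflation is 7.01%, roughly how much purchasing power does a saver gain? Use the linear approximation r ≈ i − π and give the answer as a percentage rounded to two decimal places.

4.82%

r ≈ i − π = 11.83% − 7.01% = 4.82%.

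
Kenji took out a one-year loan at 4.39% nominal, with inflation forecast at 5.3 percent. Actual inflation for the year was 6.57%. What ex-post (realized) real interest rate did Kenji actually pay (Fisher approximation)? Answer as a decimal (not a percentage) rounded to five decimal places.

Ex-post: 4.39% − 6.57% = -2.180%
So the realized real rate is -0.02180.

-0.02180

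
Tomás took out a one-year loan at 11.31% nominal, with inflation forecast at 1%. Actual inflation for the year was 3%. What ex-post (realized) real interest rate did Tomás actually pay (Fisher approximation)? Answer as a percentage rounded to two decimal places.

8.31%

Ex-post: 11.31% − 3% = 8.310%
So the realized real rate is 8.31%.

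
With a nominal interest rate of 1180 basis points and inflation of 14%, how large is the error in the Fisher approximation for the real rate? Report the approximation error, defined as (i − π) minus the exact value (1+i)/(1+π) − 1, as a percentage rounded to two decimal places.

Approximate: r ≈ 11.800% − 14.000% = -2.2000%
Exact: (1 + 0.1180)/(1 + 0.1400) − 1 = -1.9298%
Error = -2.2000% − (-1.9298%) = -0.2702% → -0.27%.

-0.27%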